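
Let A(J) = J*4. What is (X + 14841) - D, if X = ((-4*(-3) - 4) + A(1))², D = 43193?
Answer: -28208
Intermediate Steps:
A(J) = 4*J
X = 144 (X = ((-4*(-3) - 4) + 4*1)² = ((12 - 4) + 4)² = (8 + 4)² = 12² = 144)
(X + 14841) - D = (144 + 14841) - 1*43193 = 14985 - 43193 = -28208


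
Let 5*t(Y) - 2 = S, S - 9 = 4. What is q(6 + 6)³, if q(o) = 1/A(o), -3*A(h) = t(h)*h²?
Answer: -1/2985984 ≈ -3.3490e-7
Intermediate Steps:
S = 13 (S = 9 + 4 = 13)
t(Y) = 3 (t(Y) = ⅖ + (⅕)*13 = ⅖ + 13/5 = 3)
A(h) = -h²
q(o) = -1/o² (q(o) = 1/(-o²) = -1/o²)
q(6 + 6)³ = (-1/(6 + 6)²)³ = (-1/12²)³ = (-1*1/144)³ = (-1/144)³ = -1/2985984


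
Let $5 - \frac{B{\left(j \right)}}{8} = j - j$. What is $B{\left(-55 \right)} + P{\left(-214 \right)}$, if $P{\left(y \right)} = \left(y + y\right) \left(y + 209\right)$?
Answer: $2180$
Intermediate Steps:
$B{\left(j \right)} = 40$ ($B{\left(j \right)} = 40 - 8 \left(j - j\right) = 40 - 0 = 40 + 0 = 40$)
$P{\left(y \right)} = 2 y \left(209 + y\right)$
$B{\left(-55 \right)} + P{\left(-214 \right)} = 40 + 2 \left(-214\right) \left(209 - 214\right) = 40 + 2 \left(-214\right) \left(-5\right) = 40 + 2140 = 2180$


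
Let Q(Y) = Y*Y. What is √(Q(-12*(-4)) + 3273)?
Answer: 13*√33 ≈ 74.679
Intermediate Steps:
Q(Y) = Y²
√(Q(-12*(-4)) + 3273) = √((-12*(-4))² + 3273) = √(48² + 3273) = √(2304 + 3273) = √5577 = 13*√33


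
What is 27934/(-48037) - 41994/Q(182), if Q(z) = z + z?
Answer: -1013716877/8742734 ≈ -115.95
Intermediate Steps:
Q(z) = 2*z
27934/(-48037) - 41994/Q(182) = 27934/(-48037) - 41994/(2*182) = 27934*(-1/48037) - 41994/364 = -27934/48037 - 41994*1/364 = -27934/48037 - 20997/182 = -1013716877/8742734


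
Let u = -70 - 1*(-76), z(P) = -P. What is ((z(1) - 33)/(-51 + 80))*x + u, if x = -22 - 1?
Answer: 956/29 ≈ 32.966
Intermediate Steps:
x = -23
u = 6 (u = -70 + 76 = 6)
((z(1) - 33)/(-51 + 80))*x + u = ((-1*1 - 33)/(-51 + 80))*(-23) + 6 = ((-1 - 33)/29)*(-23) + 6 = -34*1/29*(-23) + 6 = -34/29*(-23) + 6 = 782/29 + 6 = 956/29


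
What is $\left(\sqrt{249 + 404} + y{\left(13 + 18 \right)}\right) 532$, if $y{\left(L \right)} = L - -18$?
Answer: $26068 + 532 \sqrt{653} \approx 39663.0$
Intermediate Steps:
$y{\left(L \right)} = 18 + L$ ($y{\left(L \right)} = L + 18 = 18 + L$)
$\left(\sqrt{249 + 404} + y{\left(13 + 18 \right)}\right) 532 = \left(\sqrt{249 + 404} + \left(18 + \left(13 + 18\right)\right)\right) 532 = \left(\sqrt{653} + \left(18 + 31\right)\right) 532 = \left(\sqrt{653} + 49\right) 532 = \left(49 + \sqrt{653}\right) 532 = 26068 + 532 \sqrt{653}$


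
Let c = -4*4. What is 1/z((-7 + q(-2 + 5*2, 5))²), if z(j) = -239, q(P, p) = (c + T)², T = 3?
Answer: -1/239 ≈ -0.0041841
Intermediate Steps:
c = -16
q(P, p) = 169 (q(P, p) = (-16 + 3)² = (-13)² = 169)
1/z((-7 + q(-2 + 5*2, 5))²) = 1/(-239) = -1/239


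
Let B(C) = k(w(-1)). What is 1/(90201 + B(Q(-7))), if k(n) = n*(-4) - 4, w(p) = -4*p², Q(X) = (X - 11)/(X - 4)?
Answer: 1/90213 ≈ 1.1085e-5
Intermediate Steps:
Q(X) = (-11 + X)/(-4 + X)
k(n) = -4 - 4*n (k(n) = -4*n - 4 = -4 - 4*n)
B(C) = 12 (B(C) = -4 - (-16)*(-1)² = -4 - (-16) = -4 - 4*(-4) = -4 + 16 = 12)
1/(90201 + B(Q(-7))) = 1/(90201 + 12) = 1/90213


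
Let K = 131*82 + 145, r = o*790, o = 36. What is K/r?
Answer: 3629/9480 ≈ 0.38281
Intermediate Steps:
r = 28440 (r = 36*790 = 28440)
K = 10887 (K = 10742 + 145 = 10887)
K/r = 10887/28440 = 10887*(1/28440) = 3629/9480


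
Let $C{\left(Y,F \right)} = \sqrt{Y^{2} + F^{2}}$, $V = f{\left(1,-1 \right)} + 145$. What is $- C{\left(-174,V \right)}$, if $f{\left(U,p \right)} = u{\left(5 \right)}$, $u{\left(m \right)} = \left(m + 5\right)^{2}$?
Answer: $- \sqrt{90301} \approx -300.5$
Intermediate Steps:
$u{\left(m \right)} = \left(5 + m\right)^{2}$
$f{\left(U,p \right)} = 100$ ($f{\left(U,p \right)} = \left(5 + 5\right)^{2} = 10^{2} = 100$)
$V = 245$ ($V = 100 + 145 = 245$)
$C{\left(Y,F \right)} = \sqrt{F^{2} + Y^{2}}$
$- C{\left(-174,V \right)} = - \sqrt{245^{2} + \left(-174\right)^{2}} = - \sqrt{60025 + 30276} = - \sqrt{90301}$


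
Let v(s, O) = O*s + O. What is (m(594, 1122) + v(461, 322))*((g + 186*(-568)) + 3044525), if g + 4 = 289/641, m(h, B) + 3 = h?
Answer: 281357619766110/641 ≈ 4.3894e+11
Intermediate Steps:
m(h, B) = -3 + h
v(s, O) = O + O*s
g = -2275/641 (g = -4 + 289/641 = -2275/641 ≈ -3.5491)
(m(594, 1122) + v(461, 322))*((g + 186*(-568)) + 3044525) = ((-3 + 594) + 322*(1 + 461))*((-2275/641 + 186*(-568)) + 3044525) = (591 + 322*462)*((-2275/641 - 105648) + 3044525) = (591 + 148764)*(-67722643/641 + 3044525) = 149355*(1883817882/641) = 281357619766110/641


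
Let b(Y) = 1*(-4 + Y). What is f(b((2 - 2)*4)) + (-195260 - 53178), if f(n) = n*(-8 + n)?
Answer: -248390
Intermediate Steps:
b(Y) = -4 + Y
f(b((2 - 2)*4)) + (-195260 - 53178) = (-4 + (2 - 2)*4)*(-8 + (-4 + (2 - 2)*4)) + (-195260 - 53178) = (-4 + 0*4)*(-8 + (-4 + 0*4)) - 248438 = (-4 + 0)*(-8 + (-4 + 0)) - 248438 = -4*(-8 - 4) - 248438 = -4*(-12) - 248438 = 48 - 248438 = -248390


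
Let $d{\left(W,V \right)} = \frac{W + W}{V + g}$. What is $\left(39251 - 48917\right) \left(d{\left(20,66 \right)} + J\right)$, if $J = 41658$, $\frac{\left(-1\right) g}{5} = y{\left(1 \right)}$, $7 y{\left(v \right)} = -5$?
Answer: $- \frac{196101159516}{487} \approx -4.0267 \cdot 10^{8}$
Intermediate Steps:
$y{\left(v \right)} = - \frac{5}{7}$ ($y{\left(v \right)} = \frac{1}{7} \left(-5\right) = - \frac{5}{7}$)
$g = \frac{25}{7}$ ($g = \left(-5\right) \left(- \frac{5}{7}\right) = \frac{25}{7} \approx 3.5714$)
$d{\left(W,V \right)} = \frac{2 W}{\frac{25}{7} + V}$ ($d{\left(W,V \right)} = \frac{W + W}{V + \frac{25}{7}} = \frac{2 W}{\frac{25}{7} + V}$)
$\left(39251 - 48917\right) \left(d{\left(20,66 \right)} + J\right) = \left(39251 - 48917\right) \left(14 \cdot 20 \frac{1}{25 + 7 \cdot 66} + 41658\right) = - 9666 \left(14 \cdot 20 \frac{1}{25 + 462} + 41658\right) = - 9666 \left(14 \cdot 20 \cdot \frac{1}{487} + 41658\right) = - 9666 \left(\frac{280}{487} + 41658\right) = \left(-9666\right) \frac{20287726}{487} = - \frac{196101159516}{487}$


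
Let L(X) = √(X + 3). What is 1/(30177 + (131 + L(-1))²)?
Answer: 11835/560234578 - 131*√2/1120469156 ≈ 2.0960e-5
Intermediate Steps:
L(X) = √(3 + X)
1/(30177 + (131 + L(-1))²) = 1/(30177 + (131 + √(3 - 1))²) = 1/(30177 + (131 + √2)²)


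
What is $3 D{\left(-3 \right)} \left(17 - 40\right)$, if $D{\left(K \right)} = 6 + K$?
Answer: $-207$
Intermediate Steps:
$3 D{\left(-3 \right)} \left(17 - 40\right) = 3 \left(6 - 3\right) \left(17 - 40\right) = 3 \cdot 3 \left(17 - 40\right) = 9 \left(-23\right) = -207$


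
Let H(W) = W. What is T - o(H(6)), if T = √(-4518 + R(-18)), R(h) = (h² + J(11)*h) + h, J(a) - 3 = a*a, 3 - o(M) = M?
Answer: 3 + 6*I*√179 ≈ 3.0 + 80.275*I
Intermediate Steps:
o(M) = 3 - M
J(a) = 3 + a² (J(a) = 3 + a*a = 3 + a²)
R(h) = h² + 125*h (R(h) = (h² + (3 + 11²)*h) + h = (h² + (3 + 121)*h) + h = (h² + 124*h) + h = h² + 125*h)
T = 6*I*√179 (T = √(-4518 - 18*(125 - 18)) = √(-4518 - 18*107) = √(-4518 - 1926) = √(-6444) = 6*I*√179 ≈ 80.275*I)
T - o(H(6)) = 6*I*√179 - (3 - 1*6) = 6*I*√179 - (3 - 6) = 6*I*√179 - 1*(-3) = 6*I*√179 + 3 = 3 + 6*I*√179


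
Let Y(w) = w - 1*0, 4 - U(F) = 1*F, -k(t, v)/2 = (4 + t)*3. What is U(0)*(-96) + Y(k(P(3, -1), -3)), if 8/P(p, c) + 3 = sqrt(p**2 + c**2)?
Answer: -552 - 48*sqrt(10) ≈ -703.79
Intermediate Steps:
P(p, c) = 8/(-3 + sqrt(c**2 + p**2)) (P(p, c) = 8/(-3 + sqrt(p**2 + c**2)) = 8/(-3 + sqrt(c**2 + p**2)))
k(t, v) = -24 - 6*t (k(t, v) = -2*(4 + t)*3 = -2*(12 + 3*t) = -24 - 6*t)
U(F) = 4 - F
Y(w) = w (Y(w) = w + 0 = w)
U(0)*(-96) + Y(k(P(3, -1), -3)) = (4 - 1*0)*(-96) + (-24 - 48/(-3 + sqrt((-1)**2 + 3**2))) = (4 + 0)*(-96) + (-24 - 48/(-3 + sqrt(1 + 9))) = 4*(-96) + (-24 - 48/(-3 + sqrt(10))) = -384 + (-24 - 48/(-3 + sqrt(10))) = -408 - 48/(-3 + sqrt(10))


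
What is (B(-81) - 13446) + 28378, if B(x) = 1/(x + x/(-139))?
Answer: 166909757/11178 ≈ 14932.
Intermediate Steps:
B(x) = 139/(138*x) (B(x) = 1/(x + x*(-1/139)) = 1/(x - x/139) = 1/(138*x/139) = 139/(138*x))
(B(-81) - 13446) + 28378 = ((139/138)/(-81) - 13446) + 28378 = ((139/138)*(-1/81) - 13446) + 28378 = (-139/11178 - 13446) + 28378 = -150299527/11178 + 28378 = 166909757/11178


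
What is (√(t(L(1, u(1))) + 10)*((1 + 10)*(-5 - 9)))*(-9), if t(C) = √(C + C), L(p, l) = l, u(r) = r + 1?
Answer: 2772*√3 ≈ 4801.2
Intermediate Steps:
u(r) = 1 + r
t(C) = √2*√C (t(C) = √(2*C) = √2*√C)
(√(t(L(1, u(1))) + 10)*((1 + 10)*(-5 - 9)))*(-9) = (√(√2*√(1 + 1) + 10)*((1 + 10)*(-5 - 9)))*(-9) = (√(√2*√2 + 10)*(11*(-14)))*(-9) = (√(2 + 10)*(-154))*(-9) = (√12*(-154))*(-9) = ((2*√3)*(-154))*(-9) = -308*√3*(-9) = 2772*√3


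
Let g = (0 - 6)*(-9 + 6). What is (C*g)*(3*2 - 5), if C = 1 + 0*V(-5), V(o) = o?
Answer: 18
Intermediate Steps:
g = 18 (g = -6*(-3) = 18)
C = 1 (C = 1 + 0*(-5) = 1 + 0 = 1)
(C*g)*(3*2 - 5) = (1*18)*(3*2 - 5) = 18*(6 - 5) = 18*1 = 18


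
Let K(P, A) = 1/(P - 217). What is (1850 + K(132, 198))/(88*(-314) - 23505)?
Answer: -157249/4346645 ≈ -0.036177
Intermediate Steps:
K(P, A) = 1/(-217 + P)
(1850 + K(132, 198))/(88*(-314) - 23505) = (1850 + 1/(-217 + 132))/(88*(-314) - 23505) = (1850 + 1/(-85))/(-27632 - 23505) = (1850 - 1/85)/(-51137) = (157249/85)*(-1/51137) = -157249/4346645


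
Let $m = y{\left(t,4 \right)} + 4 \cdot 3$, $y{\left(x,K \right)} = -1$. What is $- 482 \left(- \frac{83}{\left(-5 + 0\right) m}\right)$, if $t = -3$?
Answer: $- \frac{40006}{55} \approx -727.38$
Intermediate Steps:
$m = 11$ ($m = -1 + 4 \cdot 3 = -1 + 12 = 11$)
$- 482 \left(- \frac{83}{\left(-5 + 0\right) m}\right) = - 482 \left(- \frac{83}{\left(-5 + 0\right) 11}\right) = - 482 \left(- \frac{83}{\left(-5\right) 11}\right) = - 482 \left(- \frac{83}{-55}\right) = - 482 \left(\left(-83\right) \left(- \frac{1}{55}\right)\right) = \left(-482\right) \frac{83}{55} = - \frac{40006}{55}$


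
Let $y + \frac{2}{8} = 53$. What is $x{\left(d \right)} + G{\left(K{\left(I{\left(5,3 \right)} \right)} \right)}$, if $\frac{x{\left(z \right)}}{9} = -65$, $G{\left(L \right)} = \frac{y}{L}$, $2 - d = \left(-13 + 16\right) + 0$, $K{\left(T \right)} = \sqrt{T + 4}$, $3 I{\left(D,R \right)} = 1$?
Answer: $-585 + \frac{211 \sqrt{39}}{52} \approx -559.66$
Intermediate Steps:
$y = \frac{211}{4}$ ($y = - \frac{1}{4} + 53 = \frac{211}{4} \approx 52.75$)
$I{\left(D,R \right)} = \frac{1}{3}$ ($I{\left(D,R \right)} = \frac{1}{3} \cdot 1 = \frac{1}{3}$)
$K{\left(T \right)} = \sqrt{4 + T}$
$d = -1$ ($d = 2 - \left(\left(-13 + 16\right) + 0\right) = 2 - \left(3 + 0\right) = 2 - 3 = -1$)
$G{\left(L \right)} = \frac{211}{4 L}$
$x{\left(z \right)} = -585$ ($x{\left(z \right)} = 9 \left(-65\right) = -585$)
$x{\left(d \right)} + G{\left(K{\left(I{\left(5,3 \right)} \right)} \right)} = -585 + \frac{211}{4 \sqrt{4 + \frac{1}{3}}} = -585 + \frac{211}{4 \sqrt{\frac{13}{3}}} = -585 + \frac{211}{4 \frac{\sqrt{39}}{3}} = -585 + \frac{211 \frac{\sqrt{39}}{13}}{4} = -585 + \frac{211 \sqrt{39}}{52}$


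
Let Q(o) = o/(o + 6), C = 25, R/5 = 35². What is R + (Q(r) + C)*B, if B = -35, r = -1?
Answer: 5257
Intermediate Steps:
R = 6125 (R = 5*35² = 5*1225 = 6125)
Q(o) = o/(6 + o)
R + (Q(r) + C)*B = 6125 + (-1/(6 - 1) + 25)*(-35) = 6125 + (-1/5 + 25)*(-35) = 6125 + (-1*⅕ + 25)*(-35) = 6125 + (-⅕ + 25)*(-35) = 6125 + (124/5)*(-35) = 6125 - 868 = 5257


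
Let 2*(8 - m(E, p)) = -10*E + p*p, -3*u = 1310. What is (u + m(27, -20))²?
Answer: 2193361/9 ≈ 2.4371e+5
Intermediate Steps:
u = -1310/3 (u = -⅓*1310 = -1310/3 ≈ -436.67)
m(E, p) = 8 + 5*E - p²/2 (m(E, p) = 8 - (-10*E + p*p)/2 = 8 - (-10*E + p²)/2 = 8 - (p² - 10*E)/2 = 8 + (5*E - p²/2) = 8 + 5*E - p²/2)
(u + m(27, -20))² = (-1310/3 + (8 + 5*27 - ½*(-20)²))² = (-1310/3 + (8 + 135 - ½*400))² = (-1310/3 + (8 + 135 - 200))² = (-1310/3 - 57)² = (-1481/3)² = 2193361/9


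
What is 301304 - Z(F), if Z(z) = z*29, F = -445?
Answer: 314209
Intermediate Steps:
Z(z) = 29*z
301304 - Z(F) = 301304 - 29*(-445) = 301304 - 1*(-12905) = 301304 + 12905 = 314209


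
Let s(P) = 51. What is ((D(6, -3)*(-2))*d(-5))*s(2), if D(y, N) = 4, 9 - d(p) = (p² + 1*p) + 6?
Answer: 6936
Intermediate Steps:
d(p) = 3 - p - p² (d(p) = 9 - ((p² + 1*p) + 6) = 9 - ((p² + p) + 6) = 9 - ((p + p²) + 6) = 9 - (6 + p + p²) = 9 + (-6 - p - p²) = 3 - p - p²)
((D(6, -3)*(-2))*d(-5))*s(2) = ((4*(-2))*(3 - 1*(-5) - 1*(-5)²))*51 = -8*(3 + 5 - 1*25)*51 = -8*(3 + 5 - 25)*51 = -8*(-17)*51 = 136*51 = 6936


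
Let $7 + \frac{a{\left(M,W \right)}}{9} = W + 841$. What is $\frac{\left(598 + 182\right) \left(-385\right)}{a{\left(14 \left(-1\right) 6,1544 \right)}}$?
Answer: $- \frac{50050}{3567} \approx -14.031$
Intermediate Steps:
$a{\left(M,W \right)} = 7506 + 9 W$ ($a{\left(M,W \right)} = -63 + 9 \left(W + 841\right) = -63 + 9 \left(841 + W\right) = -63 + \left(7569 + 9 W\right) = 7506 + 9 W$)
$\frac{\left(598 + 182\right) \left(-385\right)}{a{\left(14 \left(-1\right) 6,1544 \right)}} = \frac{\left(598 + 182\right) \left(-385\right)}{7506 + 9 \cdot 1544} = \frac{780 \left(-385\right)}{7506 + 13896} = - \frac{300300}{21402} = \left(-300300\right) \frac{1}{21402} = - \frac{50050}{3567}$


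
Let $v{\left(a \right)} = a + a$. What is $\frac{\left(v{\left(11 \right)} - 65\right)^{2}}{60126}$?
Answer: $\frac{1849}{60126} \approx 0.030752$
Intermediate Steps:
$v{\left(a \right)} = 2 a$
$\frac{\left(v{\left(11 \right)} - 65\right)^{2}}{60126} = \frac{\left(2 \cdot 11 - 65\right)^{2}}{60126} = \left(22 - 65\right)^{2} \cdot \frac{1}{60126} = \left(-43\right)^{2} \cdot \frac{1}{60126} = 1849 \cdot \frac{1}{60126} = \frac{1849}{60126}$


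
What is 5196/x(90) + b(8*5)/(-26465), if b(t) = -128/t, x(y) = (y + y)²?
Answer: 2293597/14291100 ≈ 0.16049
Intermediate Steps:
x(y) = 4*y² (x(y) = (2*y)² = 4*y²)
5196/x(90) + b(8*5)/(-26465) = 5196/((4*90²)) - 128/(8*5)/(-26465) = 5196/((4*8100)) - 128/40*(-1/26465) = 5196/32400 - 128*1/40*(-1/26465) = 5196*(1/32400) - 16/5*(-1/26465) = 433/2700 + 16/132325 = 2293597/14291100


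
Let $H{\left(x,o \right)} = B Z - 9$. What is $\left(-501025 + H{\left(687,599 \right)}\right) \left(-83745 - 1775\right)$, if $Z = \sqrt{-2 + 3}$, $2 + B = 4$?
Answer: $42848256640$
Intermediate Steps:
$B = 2$ ($B = -2 + 4 = 2$)
$Z = 1$ ($Z = \sqrt{1} = 1$)
$H{\left(x,o \right)} = -7$ ($H{\left(x,o \right)} = 2 \cdot 1 - 9 = 2 - 9 = -7$)
$\left(-501025 + H{\left(687,599 \right)}\right) \left(-83745 - 1775\right) = \left(-501025 - 7\right) \left(-83745 - 1775\right) = \left(-501032\right) \left(-85520\right) = 42848256640$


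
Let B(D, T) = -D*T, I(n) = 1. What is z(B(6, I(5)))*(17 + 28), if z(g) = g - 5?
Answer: -495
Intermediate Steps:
B(D, T) = -D*T
z(g) = -5 + g
z(B(6, I(5)))*(17 + 28) = (-5 - 1*6*1)*(17 + 28) = (-5 - 6)*45 = -11*45 = -495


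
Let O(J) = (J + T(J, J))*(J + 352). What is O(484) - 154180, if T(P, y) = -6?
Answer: 245428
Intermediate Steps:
O(J) = (-6 + J)*(352 + J) (O(J) = (J - 6)*(J + 352) = (-6 + J)*(352 + J))
O(484) - 154180 = (-2112 + 484**2 + 346*484) - 154180 = (-2112 + 234256 + 167464) - 154180 = 399608 - 154180 = 245428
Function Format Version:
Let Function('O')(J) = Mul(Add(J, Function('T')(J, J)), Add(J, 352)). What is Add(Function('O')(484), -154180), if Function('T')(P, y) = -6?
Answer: 245428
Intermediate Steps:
Function('O')(J) = Mul(Add(-6, J), Add(352, J)) (Function('O')(J) = Mul(Add(J, -6), Add(J, 352)) = Mul(Add(-6, J), Add(352, J)))
Add(Function('O')(484), -154180) = Add(Add(-2112, Pow(484, 2), Mul(346, 484)), -154180) = Add(Add(-2112, 234256, 167464), -154180) = Add(399608, -154180) = 245428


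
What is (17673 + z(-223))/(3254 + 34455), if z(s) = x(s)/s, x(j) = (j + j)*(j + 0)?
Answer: 2461/5387 ≈ 0.45684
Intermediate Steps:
x(j) = 2*j**2 (x(j) = (2*j)*j = 2*j**2)
z(s) = 2*s (z(s) = (2*s**2)/s = 2*s)
(17673 + z(-223))/(3254 + 34455) = (17673 + 2*(-223))/(3254 + 34455) = (17673 - 446)/37709 = 17227*(1/37709) = 2461/5387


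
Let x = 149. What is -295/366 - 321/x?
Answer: -161441/54534 ≈ -2.9604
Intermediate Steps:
-295/366 - 321/x = -295/366 - 321/149 = -161441/54534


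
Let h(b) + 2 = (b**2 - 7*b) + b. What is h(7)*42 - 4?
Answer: 206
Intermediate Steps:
h(b) = -2 + b**2 - 6*b (h(b) = -2 + ((b**2 - 7*b) + b) = -2 + (b**2 - 6*b) = -2 + b**2 - 6*b)
h(7)*42 - 4 = (-2 + 7**2 - 6*7)*42 - 4 = (-2 + 49 - 42)*42 - 4 = 5*42 - 4 = 210 - 4 = 206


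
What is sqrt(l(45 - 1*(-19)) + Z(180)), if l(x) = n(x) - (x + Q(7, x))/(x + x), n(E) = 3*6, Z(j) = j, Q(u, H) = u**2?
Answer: sqrt(50462)/16 ≈ 14.040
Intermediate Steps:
n(E) = 18
l(x) = 18 - (49 + x)/(2*x) (l(x) = 18 - (x + 7**2)/(x + x) = 18 - (x + 49)/(2*x) = 18 - (49 + x)*1/(2*x) = 18 - (49 + x)/(2*x))
sqrt(l(45 - 1*(-19)) + Z(180)) = sqrt(7*(-7 + 5*(45 - 1*(-19)))/(2*(45 - 1*(-19))) + 180) = sqrt(7*(-7 + 5*(45 + 19))/(2*(45 + 19)) + 180) = sqrt((7/2)*(-7 + 5*64)/64 + 180) = sqrt((7/2)*(1/64)*(-7 + 320) + 180) = sqrt((7/2)*(1/64)*313 + 180) = sqrt(2191/128 + 180) = sqrt(25231/128) = sqrt(50462)/16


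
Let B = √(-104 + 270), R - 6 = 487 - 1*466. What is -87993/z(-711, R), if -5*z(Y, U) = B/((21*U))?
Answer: 249460155*√166/166 ≈ 1.9362e+7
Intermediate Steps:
R = 27 (R = 6 + (487 - 1*466) = 6 + (487 - 466) = 6 + 21 = 27)
B = √166 ≈ 12.884
z(Y, U) = -√166/(105*U) (z(Y, U) = -√166/(5*(21*U)) = -√166*1/(21*U)/5 = -√166/(105*U))
-87993/z(-711, R) = -87993*(-2835*√166/166) = -(-249460155)*√166/166 = 249460155*√166/166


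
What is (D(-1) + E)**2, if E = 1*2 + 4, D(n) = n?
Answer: 25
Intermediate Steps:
E = 6 (E = 2 + 4 = 6)
(D(-1) + E)**2 = (-1 + 6)**2 = 5**2 = 25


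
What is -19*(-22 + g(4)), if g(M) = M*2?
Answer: 266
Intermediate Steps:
g(M) = 2*M
-19*(-22 + g(4)) = -19*(-22 + 2*4) = -19*(-22 + 8) = -19*(-14) = 266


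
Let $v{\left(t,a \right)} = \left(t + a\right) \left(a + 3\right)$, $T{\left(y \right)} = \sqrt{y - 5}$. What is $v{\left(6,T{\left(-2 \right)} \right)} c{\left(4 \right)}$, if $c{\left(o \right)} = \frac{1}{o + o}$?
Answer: $\frac{11}{8} + \frac{9 i \sqrt{7}}{8} \approx 1.375 + 2.9765 i$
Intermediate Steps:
$T{\left(y \right)} = \sqrt{-5 + y}$
$c{\left(o \right)} = \frac{1}{2 o}$
$v{\left(t,a \right)} = \left(3 + a\right) \left(a + t\right)$ ($v{\left(t,a \right)} = \left(a + t\right) \left(3 + a\right) = \left(3 + a\right) \left(a + t\right)$)
$v{\left(6,T{\left(-2 \right)} \right)} c{\left(4 \right)} = \left(\left(\sqrt{-5 - 2}\right)^{2} + 3 \sqrt{-5 - 2} + 3 \cdot 6 + \sqrt{-5 - 2} \cdot 6\right) \frac{1}{2 \cdot 4} = \left(\left(\sqrt{-7}\right)^{2} + 3 \sqrt{-7} + 18 + \sqrt{-7} \cdot 6\right) \frac{1}{2} \cdot \frac{1}{4} = \left(\left(i \sqrt{7}\right)^{2} + 3 i \sqrt{7} + 18 + i \sqrt{7} \cdot 6\right) \frac{1}{8} = \left(-7 + 3 i \sqrt{7} + 18 + 6 i \sqrt{7}\right) \frac{1}{8} = \left(11 + 9 i \sqrt{7}\right) \frac{1}{8} = \frac{11}{8} + \frac{9 i \sqrt{7}}{8}$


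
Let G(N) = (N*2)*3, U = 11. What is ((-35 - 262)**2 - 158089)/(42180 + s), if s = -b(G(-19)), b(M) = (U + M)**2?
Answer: -69880/31571 ≈ -2.2134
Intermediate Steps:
G(N) = 6*N (G(N) = (2*N)*3 = 6*N)
b(M) = (11 + M)**2
s = -10609 (s = -(11 + 6*(-19))**2 = -(11 - 114)**2 = -1*(-103)**2 = -1*10609 = -10609)
((-35 - 262)**2 - 158089)/(42180 + s) = ((-35 - 262)**2 - 158089)/(42180 - 10609) = ((-297)**2 - 158089)/31571 = (88209 - 158089)*(1/31571) = -69880*1/31571 = -69880/31571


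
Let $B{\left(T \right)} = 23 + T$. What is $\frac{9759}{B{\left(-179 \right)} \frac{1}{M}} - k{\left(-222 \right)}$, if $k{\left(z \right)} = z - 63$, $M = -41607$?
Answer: $\frac{135362391}{52} \approx 2.6031 \cdot 10^{6}$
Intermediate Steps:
$k{\left(z \right)} = -63 + z$
$\frac{9759}{B{\left(-179 \right)} \frac{1}{M}} - k{\left(-222 \right)} = \frac{9759}{\left(23 - 179\right) \frac{1}{-41607}} - \left(-63 - 222\right) = \frac{9759}{\left(-156\right) \left(- \frac{1}{41607}\right)} - -285 = \frac{9759}{\frac{52}{13869}} + 285 = 9759 \cdot \frac{13869}{52} + 285 = \frac{135347571}{52} + 285 = \frac{135362391}{52}$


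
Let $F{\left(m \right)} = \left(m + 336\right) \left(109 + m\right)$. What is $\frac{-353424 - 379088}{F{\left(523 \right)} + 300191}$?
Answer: $- \frac{732512}{843079} \approx -0.86885$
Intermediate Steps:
$F{\left(m \right)} = \left(109 + m\right) \left(336 + m\right)$ ($F{\left(m \right)} = \left(336 + m\right) \left(109 + m\right) = \left(109 + m\right) \left(336 + m\right)$)
$\frac{-353424 - 379088}{F{\left(523 \right)} + 300191} = \frac{-353424 - 379088}{\left(36624 + 523^{2} + 445 \cdot 523\right) + 300191} = \frac{-353424 - 379088}{\left(36624 + 273529 + 232735\right) + 300191} = \frac{-353424 - 379088}{542888 + 300191} = - \frac{732512}{843079}$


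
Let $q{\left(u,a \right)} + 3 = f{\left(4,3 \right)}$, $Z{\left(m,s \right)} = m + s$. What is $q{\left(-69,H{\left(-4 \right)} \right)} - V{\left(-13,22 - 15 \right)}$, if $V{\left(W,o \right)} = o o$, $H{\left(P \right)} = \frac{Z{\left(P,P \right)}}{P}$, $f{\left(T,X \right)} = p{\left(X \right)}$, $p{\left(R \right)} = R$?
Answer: $-49$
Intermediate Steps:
$f{\left(T,X \right)} = X$
$H{\left(P \right)} = 2$ ($H{\left(P \right)} = \frac{P + P}{P} = \frac{2 P}{P} = 2$)
$q{\left(u,a \right)} = 0$ ($q{\left(u,a \right)} = -3 + 3 = 0$)
$V{\left(W,o \right)} = o^{2}$
$q{\left(-69,H{\left(-4 \right)} \right)} - V{\left(-13,22 - 15 \right)} = 0 - \left(22 - 15\right)^{2} = 0 - 7^{2} = 0 - 49 = -49$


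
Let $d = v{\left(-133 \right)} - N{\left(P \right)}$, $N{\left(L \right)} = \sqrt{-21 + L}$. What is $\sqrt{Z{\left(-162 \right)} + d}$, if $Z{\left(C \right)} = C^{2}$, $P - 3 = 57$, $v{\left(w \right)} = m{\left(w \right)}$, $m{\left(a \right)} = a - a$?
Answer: $\sqrt{26244 - \sqrt{39}} \approx 161.98$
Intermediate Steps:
$m{\left(a \right)} = 0$
$v{\left(w \right)} = 0$
$P = 60$ ($P = 3 + 57 = 60$)
$d = - \sqrt{39}$ ($d = 0 - \sqrt{-21 + 60} = 0 - \sqrt{39} = - \sqrt{39} \approx -6.245$)
$\sqrt{Z{\left(-162 \right)} + d} = \sqrt{\left(-162\right)^{2} - \sqrt{39}} = \sqrt{26244 - \sqrt{39}}$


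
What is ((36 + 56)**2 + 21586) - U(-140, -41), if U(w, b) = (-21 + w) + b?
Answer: 30252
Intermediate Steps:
U(w, b) = -21 + b + w
((36 + 56)**2 + 21586) - U(-140, -41) = ((36 + 56)**2 + 21586) - (-21 - 41 - 140) = (92**2 + 21586) - 1*(-202) = (8464 + 21586) + 202 = 30050 + 202 = 30252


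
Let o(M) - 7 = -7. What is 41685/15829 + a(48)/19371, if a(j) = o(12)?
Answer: 41685/15829 ≈ 2.6335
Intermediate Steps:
o(M) = 0 (o(M) = 7 - 7 = 0)
a(j) = 0
41685/15829 + a(48)/19371 = 41685/15829 + 0/19371 = 41685*(1/15829) + 0*(1/19371) = 41685/15829 + 0 = 41685/15829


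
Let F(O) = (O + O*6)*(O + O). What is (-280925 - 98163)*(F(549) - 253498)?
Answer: -1503506982208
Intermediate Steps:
F(O) = 14*O² (F(O) = (O + 6*O)*(2*O) = (7*O)*(2*O) = 14*O²)
(-280925 - 98163)*(F(549) - 253498) = (-280925 - 98163)*(14*549² - 253498) = -379088*(14*301401 - 253498) = -379088*(4219614 - 253498) = -379088*3966116 = -1503506982208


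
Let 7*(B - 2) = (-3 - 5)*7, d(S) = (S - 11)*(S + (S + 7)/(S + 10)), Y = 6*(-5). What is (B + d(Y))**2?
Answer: 553990369/400 ≈ 1.3850e+6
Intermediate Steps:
Y = -30
d(S) = (-11 + S)*(S + (7 + S)/(10 + S))
B = -6 (B = 2 + ((-3 - 5)*7)/7 = 2 + (-8*7)/7 = 2 + (1/7)*(-56) = 2 - 8 = -6)
(B + d(Y))**2 = (-6 + (-77 + (-30)**3 - 114*(-30))/(10 - 30))**2 = (-6 + (-77 - 27000 + 3420)/(-20))**2 = (-6 - 1/20*(-23657))**2 = (-6 + 23657/20)**2 = (23537/20)**2 = 553990369/400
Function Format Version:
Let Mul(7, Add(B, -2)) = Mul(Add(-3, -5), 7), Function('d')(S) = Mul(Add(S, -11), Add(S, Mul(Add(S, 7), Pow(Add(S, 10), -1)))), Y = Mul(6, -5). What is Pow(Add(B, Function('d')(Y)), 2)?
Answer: Rational(553990369, 400) ≈ 1.3850e+6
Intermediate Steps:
Y = -30
Function('d')(S) = Mul(Add(-11, S), Add(S, Mul(Pow(Add(10, S), -1), Add(7, S)))) (Function('d')(S) = Mul(Add(-11, S), Add(S, Mul(Add(7, S), Pow(Add(10, S), -1)))) = Mul(Add(-11, S), Add(S, Mul(Pow(Add(10, S), -1), Add(7, S)))))
B = -6 (B = Add(2, Mul(Rational(1, 7), Mul(Add(-3, -5), 7))) = Add(2, Mul(Rational(1, 7), Mul(-8, 7))) = Add(2, Mul(Rational(1, 7), -56)) = Add(2, -8) = -6)
Pow(Add(B, Function('d')(Y)), 2) = Pow(Add(-6, Mul(Pow(Add(10, -30), -1), Add(-77, Pow(-30, 3), Mul(-114, -30)))), 2) = Pow(Add(-6, Mul(Pow(-20, -1), Add(-77, -27000, 3420))), 2) = Pow(Add(-6, Mul(Rational(-1, 20), -23657)), 2) = Pow(Add(-6, Rational(23657, 20)), 2) = Pow(Rational(23537, 20), 2) = Rational(553990369, 400)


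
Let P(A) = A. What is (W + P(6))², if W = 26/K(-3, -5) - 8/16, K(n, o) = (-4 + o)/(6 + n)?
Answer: 361/36 ≈ 10.028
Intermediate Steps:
K(n, o) = (-4 + o)/(6 + n)
W = -55/6 (W = 26/(((-4 - 5)/(6 - 3))) - 8/16 = 26/((-9/3)) - 8*1/16 = 26/(((⅓)*(-9))) - ½ = 26/(-3) - ½ = 26*(-⅓) - ½ = -26/3 - ½ = -55/6 ≈ -9.1667)
(W + P(6))² = (-55/6 + 6)² = (-19/6)² = 361/36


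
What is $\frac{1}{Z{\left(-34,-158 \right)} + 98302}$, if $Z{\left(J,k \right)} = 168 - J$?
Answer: $\frac{1}{98504} \approx 1.0152 \cdot 10^{-5}$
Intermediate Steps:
$\frac{1}{Z{\left(-34,-158 \right)} + 98302} = \frac{1}{\left(168 - -34\right) + 98302} = \frac{1}{\left(168 + 34\right) + 98302} = \frac{1}{202 + 98302} = \frac{1}{98504}$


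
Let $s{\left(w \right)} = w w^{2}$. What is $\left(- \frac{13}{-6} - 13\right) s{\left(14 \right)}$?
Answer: $- \frac{89180}{3} \approx -29727.0$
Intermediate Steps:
$s{\left(w \right)} = w^{3}$
$\left(- \frac{13}{-6} - 13\right) s{\left(14 \right)} = \left(- \frac{13}{-6} - 13\right) 14^{3} = \left(\left(-13\right) \left(- \frac{1}{6}\right) - 13\right) 2744 = \left(\frac{13}{6} - 13\right) 2744 = \left(- \frac{65}{6}\right) 2744 = - \frac{89180}{3}$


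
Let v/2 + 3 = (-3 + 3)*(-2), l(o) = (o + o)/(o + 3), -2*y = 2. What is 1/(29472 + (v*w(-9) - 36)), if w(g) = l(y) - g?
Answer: 1/29388 ≈ 3.4028e-5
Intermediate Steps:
y = -1 (y = -1/2*2 = -1)
l(o) = 2*o/(3 + o) (l(o) = (2*o)/(3 + o) = 2*o/(3 + o))
v = -6 (v = -6 + 2*((-3 + 3)*(-2)) = -6 + 2*(0*(-2)) = -6 + 2*0 = -6 + 0 = -6)
w(g) = -1 - g (w(g) = 2*(-1)/(3 - 1) - g = 2*(-1)/2 - g = 2*(-1)*(1/2) - g = -1 - g)
1/(29472 + (v*w(-9) - 36)) = 1/(29472 + (-6*(-1 - 1*(-9)) - 36)) = 1/(29472 + (-6*(-1 + 9) - 36)) = 1/(29472 + (-6*8 - 36)) = 1/(29472 + (-48 - 36)) = 1/(29472 - 84) = 1/29388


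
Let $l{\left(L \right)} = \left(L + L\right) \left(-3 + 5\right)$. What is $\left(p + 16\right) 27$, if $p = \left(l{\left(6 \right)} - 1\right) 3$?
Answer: $2295$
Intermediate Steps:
$l{\left(L \right)} = 4 L$ ($l{\left(L \right)} = 2 L 2 = 4 L$)
$p = 69$ ($p = \left(4 \cdot 6 - 1\right) 3 = \left(24 - 1\right) 3 = 23 \cdot 3 = 69$)
$\left(p + 16\right) 27 = \left(69 + 16\right) 27 = 85 \cdot 27 = 2295$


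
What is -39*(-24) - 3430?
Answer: -2494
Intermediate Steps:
-39*(-24) - 3430 = 936 - 3430 = -2494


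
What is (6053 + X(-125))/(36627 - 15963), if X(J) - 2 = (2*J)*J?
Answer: 4145/2296 ≈ 1.8053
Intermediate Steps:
X(J) = 2 + 2*J² (X(J) = 2 + (2*J)*J = 2 + 2*J²)
(6053 + X(-125))/(36627 - 15963) = (6053 + (2 + 2*(-125)²))/(36627 - 15963) = (6053 + (2 + 2*15625))/20664 = (6053 + (2 + 31250))*(1/20664) = (6053 + 31252)*(1/20664) = 37305*(1/20664) = 4145/2296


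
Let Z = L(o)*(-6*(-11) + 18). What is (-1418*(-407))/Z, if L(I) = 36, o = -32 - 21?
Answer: 288563/1512 ≈ 190.85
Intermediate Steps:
o = -53
Z = 3024 (Z = 36*(-6*(-11) + 18) = 36*(66 + 18) = 36*84 = 3024)
(-1418*(-407))/Z = -1418*(-407)/3024 = 577126*(1/3024) = 288563/1512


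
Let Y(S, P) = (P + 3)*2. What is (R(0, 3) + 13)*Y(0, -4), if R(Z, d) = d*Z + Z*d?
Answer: -26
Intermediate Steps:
Y(S, P) = 6 + 2*P (Y(S, P) = (3 + P)*2 = 6 + 2*P)
R(Z, d) = 2*Z*d (R(Z, d) = Z*d + Z*d = 2*Z*d)
(R(0, 3) + 13)*Y(0, -4) = (2*0*3 + 13)*(6 + 2*(-4)) = (0 + 13)*(6 - 8) = 13*(-2) = -26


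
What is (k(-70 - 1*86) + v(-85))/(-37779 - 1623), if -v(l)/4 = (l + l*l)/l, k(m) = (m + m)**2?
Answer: -1480/597 ≈ -2.4791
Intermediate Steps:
k(m) = 4*m**2 (k(m) = (2*m)**2 = 4*m**2)
v(l) = -4*(l + l**2)/l (v(l) = -4*(l + l*l)/l = -4*(l + l**2)/l)
(k(-70 - 1*86) + v(-85))/(-37779 - 1623) = (4*(-70 - 1*86)**2 + (-4 - 4*(-85)))/(-37779 - 1623) = (4*(-70 - 86)**2 + (-4 + 340))/(-39402) = (4*(-156)**2 + 336)*(-1/39402) = (4*24336 + 336)*(-1/39402) = (97344 + 336)*(-1/39402) = 97680*(-1/39402) = -1480/597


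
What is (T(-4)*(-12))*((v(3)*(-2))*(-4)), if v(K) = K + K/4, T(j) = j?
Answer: 1440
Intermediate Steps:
v(K) = 5*K/4 (v(K) = K + K*(¼) = K + K/4 = 5*K/4)
(T(-4)*(-12))*((v(3)*(-2))*(-4)) = (-4*(-12))*((((5/4)*3)*(-2))*(-4)) = 48*(((15/4)*(-2))*(-4)) = 48*(-15/2*(-4)) = 48*30 = 1440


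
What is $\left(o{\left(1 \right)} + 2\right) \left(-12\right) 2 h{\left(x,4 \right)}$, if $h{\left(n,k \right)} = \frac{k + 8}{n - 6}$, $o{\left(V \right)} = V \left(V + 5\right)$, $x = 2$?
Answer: $576$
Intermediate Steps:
$o{\left(V \right)} = V \left(5 + V\right)$
$h{\left(n,k \right)} = \frac{8 + k}{-6 + n}$
$\left(o{\left(1 \right)} + 2\right) \left(-12\right) 2 h{\left(x,4 \right)} = \left(1 \left(5 + 1\right) + 2\right) \left(-12\right) 2 \frac{8 + 4}{-6 + 2} = \left(1 \cdot 6 + 2\right) \left(-12\right) 2 \frac{1}{-4} \cdot 12 = \left(6 + 2\right) \left(-12\right) 2 \left(\left(- \frac{1}{4}\right) 12\right) = 8 \left(-12\right) 2 \left(-3\right) = \left(-96\right) \left(-6\right) = 576$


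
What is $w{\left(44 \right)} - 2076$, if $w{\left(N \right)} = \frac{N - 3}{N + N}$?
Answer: $- \frac{182647}{88} \approx -2075.5$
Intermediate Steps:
$w{\left(N \right)} = \frac{-3 + N}{2 N}$
$w{\left(44 \right)} - 2076 = \frac{-3 + 44}{2 \cdot 44} - 2076 = \frac{1}{2} \cdot \frac{1}{44} \cdot 41 - 2076 = \frac{41}{88} - 2076 = - \frac{182647}{88}$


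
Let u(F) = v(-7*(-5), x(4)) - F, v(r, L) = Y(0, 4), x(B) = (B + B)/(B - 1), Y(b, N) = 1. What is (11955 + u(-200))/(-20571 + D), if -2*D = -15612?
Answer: -4052/4255 ≈ -0.95229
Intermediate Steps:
D = 7806 (D = -½*(-15612) = 7806)
x(B) = 2*B/(-1 + B) (x(B) = (2*B)/(-1 + B) = 2*B/(-1 + B))
v(r, L) = 1
u(F) = 1 - F
(11955 + u(-200))/(-20571 + D) = (11955 + (1 - 1*(-200)))/(-20571 + 7806) = (11955 + (1 + 200))/(-12765) = (11955 + 201)*(-1/12765) = 12156*(-1/12765) = -4052/4255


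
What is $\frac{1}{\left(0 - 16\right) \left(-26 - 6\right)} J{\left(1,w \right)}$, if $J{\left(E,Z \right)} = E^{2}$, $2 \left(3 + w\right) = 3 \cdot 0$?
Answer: $\frac{1}{512} \approx 0.0019531$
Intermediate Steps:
$w = -3$ ($w = -3 + \frac{3 \cdot 0}{2} = -3 + \frac{1}{2} \cdot 0 = -3 + 0 = -3$)
$\frac{1}{\left(0 - 16\right) \left(-26 - 6\right)} J{\left(1,w \right)} = \frac{1}{\left(0 - 16\right) \left(-26 - 6\right)} 1^{2} = \frac{1}{\left(-16\right) \left(-32\right)} 1 = \left(- \frac{1}{16}\right) \left(- \frac{1}{32}\right) 1 = \frac{1}{512} \cdot 1 = \frac{1}{512}$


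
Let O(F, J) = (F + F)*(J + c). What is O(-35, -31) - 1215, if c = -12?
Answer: 1795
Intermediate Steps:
O(F, J) = 2*F*(-12 + J) (O(F, J) = (F + F)*(J - 12) = (2*F)*(-12 + J) = 2*F*(-12 + J))
O(-35, -31) - 1215 = 2*(-35)*(-12 - 31) - 1215 = 2*(-35)*(-43) - 1215 = 3010 - 1215 = 1795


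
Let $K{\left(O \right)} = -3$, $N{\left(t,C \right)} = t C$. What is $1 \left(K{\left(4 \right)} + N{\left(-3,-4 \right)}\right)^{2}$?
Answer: $81$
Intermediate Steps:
$N{\left(t,C \right)} = C t$
$1 \left(K{\left(4 \right)} + N{\left(-3,-4 \right)}\right)^{2} = 1 \left(-3 - -12\right)^{2} = 1 \left(-3 + 12\right)^{2} = 1 \cdot 9^{2} = 1 \cdot 81 = 81$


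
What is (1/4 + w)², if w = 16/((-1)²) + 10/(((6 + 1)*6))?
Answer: 1918225/7056 ≈ 271.86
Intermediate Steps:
w = 341/21 (w = 16/1 + 10/((7*6)) = 16*1 + 10/42 = 16 + 10*(1/42) = 16 + 5/21 = 341/21 ≈ 16.238)
(1/4 + w)² = (1/4 + 341/21)² = (1*(¼) + 341/21)² = (¼ + 341/21)² = (1385/84)² = 1918225/7056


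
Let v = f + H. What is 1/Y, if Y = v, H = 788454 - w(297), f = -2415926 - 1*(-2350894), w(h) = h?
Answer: 1/723125 ≈ 1.3829e-6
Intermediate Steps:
f = -65032 (f = -2415926 + 2350894 = -65032)
H = 788157 (H = 788454 - 1*297 = 788454 - 297 = 788157)
v = 723125 (v = -65032 + 788157 = 723125)
Y = 723125
1/Y = 1/723125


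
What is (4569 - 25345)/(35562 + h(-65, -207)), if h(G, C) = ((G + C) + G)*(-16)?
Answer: -10388/20477 ≈ -0.50730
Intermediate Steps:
h(G, C) = -32*G - 16*C (h(G, C) = ((C + G) + G)*(-16) = (C + 2*G)*(-16) = -32*G - 16*C)
(4569 - 25345)/(35562 + h(-65, -207)) = (4569 - 25345)/(35562 + (-32*(-65) - 16*(-207))) = -20776/(35562 + (2080 + 3312)) = -20776/(35562 + 5392) = -20776/40954 = -20776*1/40954 = -10388/20477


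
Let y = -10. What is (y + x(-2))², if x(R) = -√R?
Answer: (10 + I*√2)² ≈ 98.0 + 28.284*I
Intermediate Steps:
(y + x(-2))² = (-10 - √(-2))² = (-10 - I*√2)²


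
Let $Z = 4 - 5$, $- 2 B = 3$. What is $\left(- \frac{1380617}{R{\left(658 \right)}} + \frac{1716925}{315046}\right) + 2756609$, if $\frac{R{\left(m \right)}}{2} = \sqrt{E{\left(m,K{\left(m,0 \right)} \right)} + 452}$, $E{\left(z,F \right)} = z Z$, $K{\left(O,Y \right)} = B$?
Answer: $\frac{868460355939}{315046} + \frac{1380617 i \sqrt{206}}{412} \approx 2.7566 \cdot 10^{6} + 48096.0 i$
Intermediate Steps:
$B = - \frac{3}{2}$ ($B = \left(- \frac{1}{2}\right) 3 = - \frac{3}{2} \approx -1.5$)
$Z = -1$ ($Z = 4 - 5 = -1$)
$K{\left(O,Y \right)} = - \frac{3}{2}$
$E{\left(z,F \right)} = - z$ ($E{\left(z,F \right)} = z \left(-1\right) = - z$)
$R{\left(m \right)} = 2 \sqrt{452 - m}$ ($R{\left(m \right)} = 2 \sqrt{- m + 452} = 2 \sqrt{452 - m}$)
$\left(- \frac{1380617}{R{\left(658 \right)}} + \frac{1716925}{315046}\right) + 2756609 = \left(- \frac{1380617}{2 \sqrt{452 - 658}} + \frac{1716925}{315046}\right) + 2756609 = \left(- \frac{1380617}{2 \sqrt{452 - 658}} + 1716925 \cdot \frac{1}{315046}\right) + 2756609 = \left(- \frac{1380617}{2 \sqrt{-206}} + \frac{1716925}{315046}\right) + 2756609 = \left(- \frac{1380617}{2 i \sqrt{206}} + \frac{1716925}{315046}\right) + 2756609 = \left(- 1380617 \left(- \frac{i \sqrt{206}}{412}\right) + \frac{1716925}{315046}\right) + 2756609 = \left(\frac{1380617 i \sqrt{206}}{412} + \frac{1716925}{315046}\right) + 2756609 = \left(\frac{1716925}{315046} + \frac{1380617 i \sqrt{206}}{412}\right) + 2756609 = \frac{868460355939}{315046} + \frac{1380617 i \sqrt{206}}{412}$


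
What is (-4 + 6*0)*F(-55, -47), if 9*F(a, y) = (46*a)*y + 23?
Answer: -475732/9 ≈ -52859.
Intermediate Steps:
F(a, y) = 23/9 + 46*a*y/9 (F(a, y) = ((46*a)*y + 23)/9 = (46*a*y + 23)/9 = (23 + 46*a*y)/9 = 23/9 + 46*a*y/9)
(-4 + 6*0)*F(-55, -47) = (-4 + 6*0)*(23/9 + (46/9)*(-55)*(-47)) = (-4 + 0)*(23/9 + 118910/9) = -4*118933/9 = -475732/9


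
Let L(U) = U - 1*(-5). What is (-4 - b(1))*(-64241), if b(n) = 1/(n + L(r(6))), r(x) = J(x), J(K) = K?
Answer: 3147809/12 ≈ 2.6232e+5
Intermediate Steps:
r(x) = x
L(U) = 5 + U (L(U) = U + 5 = 5 + U)
b(n) = 1/(11 + n) (b(n) = 1/(n + (5 + 6)) = 1/(n + 11) = 1/(11 + n))
(-4 - b(1))*(-64241) = (-4 - 1/(11 + 1))*(-64241) = (-4 - 1/12)*(-64241) = -49/12*(-64241) = 3147809/12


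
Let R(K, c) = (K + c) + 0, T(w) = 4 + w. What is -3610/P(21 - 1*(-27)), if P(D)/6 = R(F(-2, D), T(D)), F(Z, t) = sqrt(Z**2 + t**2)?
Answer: -23465/297 + 1805*sqrt(577)/594 ≈ -6.0142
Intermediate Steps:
R(K, c) = K + c
P(D) = 24 + 6*D + 6*sqrt(4 + D**2) (P(D) = 6*(sqrt((-2)**2 + D**2) + (4 + D)) = 6*(sqrt(4 + D**2) + (4 + D)) = 6*(4 + D + sqrt(4 + D**2)) = 24 + 6*D + 6*sqrt(4 + D**2))
-3610/P(21 - 1*(-27)) = -3610/(24 + 6*(21 - 1*(-27)) + 6*sqrt(4 + (21 - 1*(-27))**2)) = -3610/(24 + 6*(21 + 27) + 6*sqrt(4 + (21 + 27)**2)) = -3610/(24 + 6*48 + 6*sqrt(4 + 48**2)) = -3610/(24 + 288 + 6*sqrt(4 + 2304)) = -3610/(24 + 288 + 6*sqrt(2308)) = -3610/(24 + 288 + 6*(2*sqrt(577))) = -3610/(24 + 288 + 12*sqrt(577)) = -3610/(312 + 12*sqrt(577))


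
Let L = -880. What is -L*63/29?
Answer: 55440/29 ≈ 1911.7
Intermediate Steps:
-L*63/29 = -(-880)*63/29 = -1*(-55440/29) = 55440/29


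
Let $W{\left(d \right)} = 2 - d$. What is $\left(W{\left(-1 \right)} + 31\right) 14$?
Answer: $476$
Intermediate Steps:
$\left(W{\left(-1 \right)} + 31\right) 14 = \left(\left(2 - -1\right) + 31\right) 14 = \left(\left(2 + 1\right) + 31\right) 14 = \left(3 + 31\right) 14 = 34 \cdot 14 = 476$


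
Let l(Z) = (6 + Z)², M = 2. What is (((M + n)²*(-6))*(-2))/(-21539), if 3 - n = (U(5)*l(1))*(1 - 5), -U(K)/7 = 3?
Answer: -202803852/21539 ≈ -9415.7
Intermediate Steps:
U(K) = -21 (U(K) = -7*3 = -21)
n = -4113 (n = 3 - (-21*(6 + 1)²)*(1 - 5) = 3 - (-21*7²)*(-4) = 3 - (-21*49)*(-4) = 3 - (-1029)*(-4) = 3 - 1*4116 = 3 - 4116 = -4113)
(((M + n)²*(-6))*(-2))/(-21539) = (((2 - 4113)²*(-6))*(-2))/(-21539) = (((-4111)²*(-6))*(-2))*(-1/21539) = ((16900321*(-6))*(-2))*(-1/21539) = -101401926*(-2)*(-1/21539) = 202803852*(-1/21539) = -202803852/21539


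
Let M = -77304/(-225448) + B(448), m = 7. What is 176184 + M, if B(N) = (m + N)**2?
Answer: 10799222492/28181 ≈ 3.8321e+5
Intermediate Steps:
B(N) = (7 + N)**2
M = 5834181188/28181 (M = -77304/(-225448) + (7 + 448)**2 = -77304*(-1/225448) + 455**2 = 9663/28181 + 207025 = 5834181188/28181 ≈ 2.0703e+5)
176184 + M = 176184 + 5834181188/28181 = 10799222492/28181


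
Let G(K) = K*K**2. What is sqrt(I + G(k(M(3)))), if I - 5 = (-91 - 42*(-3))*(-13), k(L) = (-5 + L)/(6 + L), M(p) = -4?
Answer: 3*I*sqrt(962)/4 ≈ 23.262*I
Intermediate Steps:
k(L) = (-5 + L)/(6 + L)
G(K) = K**3
I = -450 (I = 5 + (-91 - 42*(-3))*(-13) = 5 + (-91 + 126)*(-13) = 5 + 35*(-13) = 5 - 455 = -450)
sqrt(I + G(k(M(3)))) = sqrt(-450 + ((-5 - 4)/(6 - 4))**3) = sqrt(-450 + (-9/2)**3) = sqrt(-450 - 729/8) = sqrt(-4329/8) = 3*I*sqrt(962)/4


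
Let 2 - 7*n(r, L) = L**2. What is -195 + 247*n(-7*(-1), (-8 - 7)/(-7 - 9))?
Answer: -39793/256 ≈ -155.44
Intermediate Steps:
n(r, L) = 2/7 - L**2/7
-195 + 247*n(-7*(-1), (-8 - 7)/(-7 - 9)) = -195 + 247*(2/7 - (-8 - 7)**2/(-7 - 9)**2/7) = -195 + 247*(2/7 - (-15/(-16))**2/7) = -195 + 247*(2/7 - (-15*(-1/16))**2/7) = -195 + 247*(2/7 - (15/16)**2/7) = -195 + 247*(2/7 - 1/7*225/256) = -195 + 247*(2/7 - 225/1792) = -195 + 247*(41/256) = -195 + 10127/256 = -39793/256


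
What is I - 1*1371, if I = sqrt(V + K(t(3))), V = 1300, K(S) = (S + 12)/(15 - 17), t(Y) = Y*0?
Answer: -1371 + sqrt(1294) ≈ -1335.0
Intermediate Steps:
t(Y) = 0
K(S) = -6 - S/2 (K(S) = (12 + S)/(-2) = (12 + S)*(-1/2) = -6 - S/2)
I = sqrt(1294) (I = sqrt(1300 + (-6 - 1/2*0)) = sqrt(1300 + (-6 + 0)) = sqrt(1300 - 6) = sqrt(1294) ≈ 35.972)
I - 1*1371 = sqrt(1294) - 1*1371 = sqrt(1294) - 1371 = -1371 + sqrt(1294)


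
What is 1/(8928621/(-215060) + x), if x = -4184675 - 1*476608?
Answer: -215060/1002464450601 ≈ -2.1453e-7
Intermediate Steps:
x = -4661283 (x = -4184675 - 476608 = -4661283)
1/(8928621/(-215060) + x) = 1/(8928621/(-215060) - 4661283) = 1/(8928621*(-1/215060) - 4661283) = 1/(-8928621/215060 - 4661283) = 1/(-1002464450601/215060) = -215060/1002464450601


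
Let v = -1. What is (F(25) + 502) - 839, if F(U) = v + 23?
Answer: -315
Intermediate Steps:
F(U) = 22 (F(U) = -1 + 23 = 22)
(F(25) + 502) - 839 = (22 + 502) - 839 = 524 - 839 = -315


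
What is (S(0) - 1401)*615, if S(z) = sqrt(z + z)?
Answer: -861615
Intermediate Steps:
S(z) = sqrt(2)*sqrt(z) (S(z) = sqrt(2*z) = sqrt(2)*sqrt(z))
(S(0) - 1401)*615 = (sqrt(2)*sqrt(0) - 1401)*615 = (sqrt(2)*0 - 1401)*615 = (0 - 1401)*615 = -1401*615 = -861615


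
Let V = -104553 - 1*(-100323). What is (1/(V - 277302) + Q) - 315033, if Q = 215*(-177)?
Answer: -99405570817/281532 ≈ -3.5309e+5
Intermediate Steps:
Q = -38055
V = -4230 (V = -104553 + 100323 = -4230)
(1/(V - 277302) + Q) - 315033 = (1/(-4230 - 277302) - 38055) - 315033 = (1/(-281532) - 38055) - 315033 = (-1/281532 - 38055) - 315033 = -10713700261/281532 - 315033 = -99405570817/281532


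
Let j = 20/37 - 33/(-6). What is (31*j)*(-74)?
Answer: -13857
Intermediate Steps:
j = 447/74 (j = 20*(1/37) - 33*(-1/6) = 20/37 + 11/2 = 447/74 ≈ 6.0405)
(31*j)*(-74) = (31*(447/74))*(-74) = (13857/74)*(-74) = -13857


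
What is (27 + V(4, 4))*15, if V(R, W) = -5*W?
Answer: 105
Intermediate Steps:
(27 + V(4, 4))*15 = (27 - 5*4)*15 = (27 - 20)*15 = 7*15 = 105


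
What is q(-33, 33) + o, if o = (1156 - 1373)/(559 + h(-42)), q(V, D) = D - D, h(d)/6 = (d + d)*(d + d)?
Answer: -217/42895 ≈ -0.0050589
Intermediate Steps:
h(d) = 24*d² (h(d) = 6*((d + d)*(d + d)) = 6*((2*d)*(2*d)) = 6*(4*d²) = 24*d²)
q(V, D) = 0
o = -217/42895 (o = (1156 - 1373)/(559 + 24*(-42)²) = -217/(559 + 24*1764) = -217/(559 + 42336) = -217/42895 ≈ -0.0050589)
q(-33, 33) + o = 0 - 217/42895 = -217/42895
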